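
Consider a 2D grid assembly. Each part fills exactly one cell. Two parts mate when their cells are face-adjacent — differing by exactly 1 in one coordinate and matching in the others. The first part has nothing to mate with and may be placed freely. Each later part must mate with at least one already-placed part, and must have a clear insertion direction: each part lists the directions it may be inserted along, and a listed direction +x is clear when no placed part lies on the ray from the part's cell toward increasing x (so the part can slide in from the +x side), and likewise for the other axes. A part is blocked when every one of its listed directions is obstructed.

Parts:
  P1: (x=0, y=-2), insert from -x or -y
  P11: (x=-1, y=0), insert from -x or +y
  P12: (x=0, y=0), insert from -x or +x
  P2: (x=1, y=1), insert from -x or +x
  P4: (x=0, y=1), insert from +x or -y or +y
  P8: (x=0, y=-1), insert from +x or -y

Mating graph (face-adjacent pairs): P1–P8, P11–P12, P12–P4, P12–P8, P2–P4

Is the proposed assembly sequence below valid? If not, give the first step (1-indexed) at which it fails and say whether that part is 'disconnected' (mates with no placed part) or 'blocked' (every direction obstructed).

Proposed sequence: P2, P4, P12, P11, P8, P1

Valid

1. P2@(1, 1) [-x clear] — {P2}
2. P4@(0, 1) [-y clear] — {P2, P4}
3. P12@(0, 0) [-x clear] — {P12, P2, P4}
4. P11@(-1, 0) [-x clear] — {P11, P12, P2, P4}
5. P8@(0, -1) [+x clear] — {P11, P12, P2, P4, P8}
6. P1@(0, -2) [-x clear] — {P1, P11, P12, P2, P4, P8}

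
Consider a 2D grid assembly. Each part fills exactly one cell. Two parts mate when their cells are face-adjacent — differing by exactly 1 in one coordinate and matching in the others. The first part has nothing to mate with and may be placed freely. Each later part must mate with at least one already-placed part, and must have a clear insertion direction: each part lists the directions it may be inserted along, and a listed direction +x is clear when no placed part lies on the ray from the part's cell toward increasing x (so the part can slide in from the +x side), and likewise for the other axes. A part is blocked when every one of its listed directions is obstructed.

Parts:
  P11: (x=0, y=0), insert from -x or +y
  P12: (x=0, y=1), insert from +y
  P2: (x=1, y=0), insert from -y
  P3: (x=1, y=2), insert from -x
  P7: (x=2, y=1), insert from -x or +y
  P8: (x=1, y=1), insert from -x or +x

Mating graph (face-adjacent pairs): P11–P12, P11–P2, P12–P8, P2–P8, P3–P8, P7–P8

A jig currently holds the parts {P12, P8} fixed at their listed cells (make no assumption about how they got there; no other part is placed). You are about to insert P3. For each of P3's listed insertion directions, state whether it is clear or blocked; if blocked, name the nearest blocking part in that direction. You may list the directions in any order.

-x: ray from P3(1, 2) has no placed part ⇒ clear

-x: clear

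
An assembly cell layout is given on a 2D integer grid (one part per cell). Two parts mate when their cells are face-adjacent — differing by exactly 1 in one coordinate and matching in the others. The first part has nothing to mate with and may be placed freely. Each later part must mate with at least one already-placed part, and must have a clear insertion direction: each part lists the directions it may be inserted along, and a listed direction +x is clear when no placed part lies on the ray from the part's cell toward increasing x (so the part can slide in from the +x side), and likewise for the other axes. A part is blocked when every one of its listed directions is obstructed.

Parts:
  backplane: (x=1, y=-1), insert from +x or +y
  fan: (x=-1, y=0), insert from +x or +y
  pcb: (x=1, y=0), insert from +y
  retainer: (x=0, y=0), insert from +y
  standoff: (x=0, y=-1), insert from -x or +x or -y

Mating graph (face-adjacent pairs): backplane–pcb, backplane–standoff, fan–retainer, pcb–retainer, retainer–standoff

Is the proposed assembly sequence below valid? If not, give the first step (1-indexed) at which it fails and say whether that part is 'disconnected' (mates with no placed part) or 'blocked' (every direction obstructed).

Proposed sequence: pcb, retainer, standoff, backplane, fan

1. pcb@(1, 0) [+y clear] — {pcb}
2. retainer@(0, 0) [+y clear] — {pcb, retainer}
3. standoff@(0, -1) [-x clear] — {pcb, retainer, standoff}
4. backplane@(1, -1) [+x clear] — {backplane, pcb, retainer, standoff}
5. fan@(-1, 0) [+y clear] — {backplane, fan, pcb, retainer, standoff}

Valid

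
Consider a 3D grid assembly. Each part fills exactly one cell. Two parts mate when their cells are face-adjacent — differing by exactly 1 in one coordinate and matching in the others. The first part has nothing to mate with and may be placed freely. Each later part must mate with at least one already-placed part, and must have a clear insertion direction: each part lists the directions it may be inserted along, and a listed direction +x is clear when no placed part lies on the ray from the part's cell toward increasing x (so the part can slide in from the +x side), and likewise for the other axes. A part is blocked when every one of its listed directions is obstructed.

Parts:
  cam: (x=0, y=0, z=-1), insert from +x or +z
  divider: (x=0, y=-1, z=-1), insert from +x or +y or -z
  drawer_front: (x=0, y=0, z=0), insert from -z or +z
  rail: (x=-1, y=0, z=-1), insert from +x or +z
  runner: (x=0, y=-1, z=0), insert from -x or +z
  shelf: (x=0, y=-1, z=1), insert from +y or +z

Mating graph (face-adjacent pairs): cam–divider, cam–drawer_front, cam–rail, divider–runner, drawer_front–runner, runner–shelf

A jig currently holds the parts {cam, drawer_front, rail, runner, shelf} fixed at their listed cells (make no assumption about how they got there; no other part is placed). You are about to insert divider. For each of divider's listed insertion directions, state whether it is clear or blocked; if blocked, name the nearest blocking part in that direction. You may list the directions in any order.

+x: ray from divider(0, -1, -1) has no placed part ⇒ clear
+y: nearest on ray is cam@(0, 0, -1) ⇒ blocked
-z: ray from divider(0, -1, -1) has no placed part ⇒ clear

+x: clear; +y: blocked by cam; -z: clear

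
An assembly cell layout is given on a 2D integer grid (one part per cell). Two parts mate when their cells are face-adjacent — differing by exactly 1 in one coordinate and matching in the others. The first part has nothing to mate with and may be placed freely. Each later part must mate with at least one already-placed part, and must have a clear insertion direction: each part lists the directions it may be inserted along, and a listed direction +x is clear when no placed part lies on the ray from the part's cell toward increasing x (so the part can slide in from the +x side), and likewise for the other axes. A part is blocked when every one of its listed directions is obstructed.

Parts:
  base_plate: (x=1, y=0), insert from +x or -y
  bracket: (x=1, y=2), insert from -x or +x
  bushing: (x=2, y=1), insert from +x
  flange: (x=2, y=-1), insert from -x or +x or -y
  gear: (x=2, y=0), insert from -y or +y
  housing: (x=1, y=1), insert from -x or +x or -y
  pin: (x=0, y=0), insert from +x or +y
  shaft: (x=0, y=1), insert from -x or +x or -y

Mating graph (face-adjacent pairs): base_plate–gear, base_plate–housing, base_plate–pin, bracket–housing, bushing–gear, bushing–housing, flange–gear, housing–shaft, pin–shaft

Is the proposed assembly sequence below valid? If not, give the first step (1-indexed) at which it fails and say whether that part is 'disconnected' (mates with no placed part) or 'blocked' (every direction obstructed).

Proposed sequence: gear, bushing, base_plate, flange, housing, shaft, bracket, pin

Invalid at step 8 (blocked)

1. gear@(2, 0) [-y clear] — {gear}
2. bushing@(2, 1) [+x clear] — {bushing, gear}
3. base_plate@(1, 0) [-y clear] — {base_plate, bushing, gear}
4. flange@(2, -1) [-x clear] — {base_plate, bushing, flange, gear}
5. housing@(1, 1) [-x clear] — {base_plate, bushing, flange, gear, housing}
6. shaft@(0, 1) [-x clear] — {base_plate, bushing, flange, gear, housing, shaft}
7. bracket@(1, 2) [-x clear] — {base_plate, bracket, bushing, flange, gear, housing, shaft}
8. pin@(0, 0) — +x/+y all obstructed ⇒ blocked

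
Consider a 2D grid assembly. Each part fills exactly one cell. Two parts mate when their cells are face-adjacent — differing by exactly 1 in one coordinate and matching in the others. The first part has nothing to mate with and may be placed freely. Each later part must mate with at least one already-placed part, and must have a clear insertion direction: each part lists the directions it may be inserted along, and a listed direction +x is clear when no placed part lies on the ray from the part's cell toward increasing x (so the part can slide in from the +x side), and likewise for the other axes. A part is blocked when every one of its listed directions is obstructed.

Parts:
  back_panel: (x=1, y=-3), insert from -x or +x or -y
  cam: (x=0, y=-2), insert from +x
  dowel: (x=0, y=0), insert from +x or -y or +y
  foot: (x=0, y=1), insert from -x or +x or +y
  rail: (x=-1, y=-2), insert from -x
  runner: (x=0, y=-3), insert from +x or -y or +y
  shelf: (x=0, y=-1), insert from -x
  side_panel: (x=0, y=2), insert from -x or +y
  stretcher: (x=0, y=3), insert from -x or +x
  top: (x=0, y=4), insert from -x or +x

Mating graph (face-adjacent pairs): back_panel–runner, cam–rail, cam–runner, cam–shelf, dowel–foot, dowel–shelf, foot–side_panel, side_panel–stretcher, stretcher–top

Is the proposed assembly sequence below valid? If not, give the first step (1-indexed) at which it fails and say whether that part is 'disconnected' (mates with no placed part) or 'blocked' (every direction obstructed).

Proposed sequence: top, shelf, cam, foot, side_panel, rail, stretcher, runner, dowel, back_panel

1. top@(0, 4) [-x clear] — {top}
2. shelf@(0, -1) — no placed neighbour ⇒ disconnected

Invalid at step 2 (disconnected)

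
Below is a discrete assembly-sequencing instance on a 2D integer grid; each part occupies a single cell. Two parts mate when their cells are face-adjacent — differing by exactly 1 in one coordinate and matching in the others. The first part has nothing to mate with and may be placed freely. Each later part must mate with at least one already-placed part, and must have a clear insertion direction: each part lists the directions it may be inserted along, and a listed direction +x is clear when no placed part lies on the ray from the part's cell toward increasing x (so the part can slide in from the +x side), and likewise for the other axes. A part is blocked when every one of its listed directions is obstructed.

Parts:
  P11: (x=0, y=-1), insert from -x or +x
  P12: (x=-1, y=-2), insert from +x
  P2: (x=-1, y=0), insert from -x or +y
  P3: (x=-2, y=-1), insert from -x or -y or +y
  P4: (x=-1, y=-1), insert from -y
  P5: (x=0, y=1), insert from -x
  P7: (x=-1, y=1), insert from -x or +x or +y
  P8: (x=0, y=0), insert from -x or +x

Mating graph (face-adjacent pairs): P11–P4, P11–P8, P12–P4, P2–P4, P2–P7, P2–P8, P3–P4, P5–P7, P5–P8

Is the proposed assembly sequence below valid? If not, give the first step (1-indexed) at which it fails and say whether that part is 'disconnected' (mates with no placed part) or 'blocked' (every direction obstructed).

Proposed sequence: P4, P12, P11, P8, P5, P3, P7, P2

1. P4@(-1, -1) [-y clear] — {P4}
2. P12@(-1, -2) [+x clear] — {P12, P4}
3. P11@(0, -1) [+x clear] — {P11, P12, P4}
4. P8@(0, 0) [-x clear] — {P11, P12, P4, P8}
5. P5@(0, 1) [-x clear] — {P11, P12, P4, P5, P8}
6. P3@(-2, -1) [-x clear] — {P11, P12, P3, P4, P5, P8}
7. P7@(-1, 1) [-x clear] — {P11, P12, P3, P4, P5, P7, P8}
8. P2@(-1, 0) [-x clear] — {P11, P12, P2, P3, P4, P5, P7, P8}

Valid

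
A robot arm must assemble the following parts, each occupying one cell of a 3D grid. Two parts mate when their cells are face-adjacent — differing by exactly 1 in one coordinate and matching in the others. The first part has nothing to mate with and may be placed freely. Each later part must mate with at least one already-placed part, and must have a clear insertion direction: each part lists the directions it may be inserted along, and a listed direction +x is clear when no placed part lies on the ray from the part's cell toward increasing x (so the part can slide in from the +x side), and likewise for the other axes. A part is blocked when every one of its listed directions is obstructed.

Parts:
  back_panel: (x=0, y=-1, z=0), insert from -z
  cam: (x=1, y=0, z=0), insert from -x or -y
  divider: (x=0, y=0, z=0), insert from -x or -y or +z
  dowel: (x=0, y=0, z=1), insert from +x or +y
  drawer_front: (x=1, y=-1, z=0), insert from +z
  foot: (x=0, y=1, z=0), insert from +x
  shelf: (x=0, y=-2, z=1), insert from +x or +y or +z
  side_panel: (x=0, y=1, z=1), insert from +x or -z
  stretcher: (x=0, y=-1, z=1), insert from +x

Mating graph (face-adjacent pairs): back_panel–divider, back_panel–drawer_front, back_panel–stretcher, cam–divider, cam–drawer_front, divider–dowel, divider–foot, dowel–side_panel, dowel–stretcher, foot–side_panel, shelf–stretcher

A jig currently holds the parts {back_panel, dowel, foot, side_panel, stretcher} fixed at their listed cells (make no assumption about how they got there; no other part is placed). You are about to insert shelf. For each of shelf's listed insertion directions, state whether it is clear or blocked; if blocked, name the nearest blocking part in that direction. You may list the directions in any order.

+x: clear; +y: blocked by stretcher; +z: clear

+x: ray from shelf(0, -2, 1) has no placed part ⇒ clear
+y: nearest on ray is stretcher@(0, -1, 1) ⇒ blocked
+z: ray from shelf(0, -2, 1) has no placed part ⇒ clear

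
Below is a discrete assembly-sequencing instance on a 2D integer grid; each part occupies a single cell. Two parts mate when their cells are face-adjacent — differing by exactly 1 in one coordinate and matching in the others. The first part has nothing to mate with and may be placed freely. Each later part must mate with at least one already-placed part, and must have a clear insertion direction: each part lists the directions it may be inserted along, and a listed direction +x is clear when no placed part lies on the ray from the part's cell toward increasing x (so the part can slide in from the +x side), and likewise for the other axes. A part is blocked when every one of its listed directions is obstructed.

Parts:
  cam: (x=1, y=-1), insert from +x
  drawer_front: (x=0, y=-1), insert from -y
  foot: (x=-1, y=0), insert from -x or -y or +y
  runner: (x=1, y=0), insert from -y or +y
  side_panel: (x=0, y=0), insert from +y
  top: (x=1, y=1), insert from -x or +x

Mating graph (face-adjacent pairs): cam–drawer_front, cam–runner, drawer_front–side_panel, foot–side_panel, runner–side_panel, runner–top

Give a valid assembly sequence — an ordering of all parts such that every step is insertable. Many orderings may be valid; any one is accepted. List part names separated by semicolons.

runner; side_panel; drawer_front; foot; top; cam

1. runner@(1, 0) [-y clear] — {runner}
2. side_panel@(0, 0) [+y clear] — {runner, side_panel}
3. drawer_front@(0, -1) [-y clear] — {drawer_front, runner, side_panel}
4. foot@(-1, 0) [-x clear] — {drawer_front, foot, runner, side_panel}
5. top@(1, 1) [-x clear] — {drawer_front, foot, runner, side_panel, top}
6. cam@(1, -1) [+x clear] — {cam, drawer_front, foot, runner, side_panel, top}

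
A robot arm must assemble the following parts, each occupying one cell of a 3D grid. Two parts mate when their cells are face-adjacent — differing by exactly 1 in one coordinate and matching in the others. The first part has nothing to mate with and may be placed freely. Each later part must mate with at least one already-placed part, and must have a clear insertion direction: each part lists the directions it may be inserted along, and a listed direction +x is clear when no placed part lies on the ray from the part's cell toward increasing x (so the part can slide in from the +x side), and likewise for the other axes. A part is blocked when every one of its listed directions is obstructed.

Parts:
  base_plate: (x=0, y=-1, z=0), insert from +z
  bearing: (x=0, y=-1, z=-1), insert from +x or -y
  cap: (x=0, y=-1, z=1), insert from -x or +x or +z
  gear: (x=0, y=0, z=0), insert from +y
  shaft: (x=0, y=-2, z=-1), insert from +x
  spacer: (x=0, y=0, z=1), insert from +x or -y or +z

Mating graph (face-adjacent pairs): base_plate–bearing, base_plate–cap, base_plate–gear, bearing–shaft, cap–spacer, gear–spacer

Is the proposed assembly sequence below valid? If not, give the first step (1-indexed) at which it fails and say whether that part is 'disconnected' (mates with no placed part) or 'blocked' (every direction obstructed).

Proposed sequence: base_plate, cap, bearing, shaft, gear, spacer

Valid

1. base_plate@(0, -1, 0) [+z clear] — {base_plate}
2. cap@(0, -1, 1) [-x clear] — {base_plate, cap}
3. bearing@(0, -1, -1) [+x clear] — {base_plate, bearing, cap}
4. shaft@(0, -2, -1) [+x clear] — {base_plate, bearing, cap, shaft}
5. gear@(0, 0, 0) [+y clear] — {base_plate, bearing, cap, gear, shaft}
6. spacer@(0, 0, 1) [+x clear] — {base_plate, bearing, cap, gear, shaft, spacer}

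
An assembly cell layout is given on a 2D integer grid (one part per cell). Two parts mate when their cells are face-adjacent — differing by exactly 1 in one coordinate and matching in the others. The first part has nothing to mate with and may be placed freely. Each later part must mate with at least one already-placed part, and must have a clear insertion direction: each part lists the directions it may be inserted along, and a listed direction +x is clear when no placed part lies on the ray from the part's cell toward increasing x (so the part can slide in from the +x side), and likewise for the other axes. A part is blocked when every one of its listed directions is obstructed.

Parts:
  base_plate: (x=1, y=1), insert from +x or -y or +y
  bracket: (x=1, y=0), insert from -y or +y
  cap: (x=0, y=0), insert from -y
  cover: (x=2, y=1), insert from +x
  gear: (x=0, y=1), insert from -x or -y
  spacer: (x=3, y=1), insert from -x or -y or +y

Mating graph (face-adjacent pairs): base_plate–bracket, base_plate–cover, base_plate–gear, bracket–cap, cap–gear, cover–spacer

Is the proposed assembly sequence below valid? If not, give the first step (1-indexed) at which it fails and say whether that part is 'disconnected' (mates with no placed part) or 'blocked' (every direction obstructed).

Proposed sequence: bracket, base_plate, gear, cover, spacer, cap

Valid

1. bracket@(1, 0) [-y clear] — {bracket}
2. base_plate@(1, 1) [+x clear] — {base_plate, bracket}
3. gear@(0, 1) [-x clear] — {base_plate, bracket, gear}
4. cover@(2, 1) [+x clear] — {base_plate, bracket, cover, gear}
5. spacer@(3, 1) [-y clear] — {base_plate, bracket, cover, gear, spacer}
6. cap@(0, 0) [-y clear] — {base_plate, bracket, cap, cover, gear, spacer}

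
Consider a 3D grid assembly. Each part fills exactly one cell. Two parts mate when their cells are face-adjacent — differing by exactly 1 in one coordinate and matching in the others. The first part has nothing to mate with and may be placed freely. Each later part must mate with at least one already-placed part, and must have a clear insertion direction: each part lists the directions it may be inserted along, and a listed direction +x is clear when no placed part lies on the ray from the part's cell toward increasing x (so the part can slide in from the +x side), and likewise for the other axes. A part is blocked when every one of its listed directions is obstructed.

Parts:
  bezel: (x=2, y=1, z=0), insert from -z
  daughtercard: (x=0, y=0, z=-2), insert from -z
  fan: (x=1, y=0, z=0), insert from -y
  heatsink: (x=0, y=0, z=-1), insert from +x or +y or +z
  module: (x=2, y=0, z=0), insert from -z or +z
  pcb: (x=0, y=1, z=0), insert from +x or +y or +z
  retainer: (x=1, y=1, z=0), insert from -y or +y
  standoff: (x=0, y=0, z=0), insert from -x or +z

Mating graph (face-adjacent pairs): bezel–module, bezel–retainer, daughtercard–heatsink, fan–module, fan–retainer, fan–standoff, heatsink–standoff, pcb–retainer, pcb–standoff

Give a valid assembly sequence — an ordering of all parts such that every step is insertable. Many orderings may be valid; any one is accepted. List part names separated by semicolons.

1. standoff@(0, 0, 0) [-x clear] — {standoff}
2. fan@(1, 0, 0) [-y clear] — {fan, standoff}
3. retainer@(1, 1, 0) [+y clear] — {fan, retainer, standoff}
4. bezel@(2, 1, 0) [-z clear] — {bezel, fan, retainer, standoff}
5. module@(2, 0, 0) [-z clear] — {bezel, fan, module, retainer, standoff}
6. pcb@(0, 1, 0) [+y clear] — {bezel, fan, module, pcb, retainer, standoff}
7. heatsink@(0, 0, -1) [+x clear] — {bezel, fan, heatsink, module, pcb, retainer, standoff}
8. daughtercard@(0, 0, -2) [-z clear] — {bezel, daughtercard, fan, heatsink, module, pcb, retainer, standoff}

standoff; fan; retainer; bezel; module; pcb; heatsink; daughtercard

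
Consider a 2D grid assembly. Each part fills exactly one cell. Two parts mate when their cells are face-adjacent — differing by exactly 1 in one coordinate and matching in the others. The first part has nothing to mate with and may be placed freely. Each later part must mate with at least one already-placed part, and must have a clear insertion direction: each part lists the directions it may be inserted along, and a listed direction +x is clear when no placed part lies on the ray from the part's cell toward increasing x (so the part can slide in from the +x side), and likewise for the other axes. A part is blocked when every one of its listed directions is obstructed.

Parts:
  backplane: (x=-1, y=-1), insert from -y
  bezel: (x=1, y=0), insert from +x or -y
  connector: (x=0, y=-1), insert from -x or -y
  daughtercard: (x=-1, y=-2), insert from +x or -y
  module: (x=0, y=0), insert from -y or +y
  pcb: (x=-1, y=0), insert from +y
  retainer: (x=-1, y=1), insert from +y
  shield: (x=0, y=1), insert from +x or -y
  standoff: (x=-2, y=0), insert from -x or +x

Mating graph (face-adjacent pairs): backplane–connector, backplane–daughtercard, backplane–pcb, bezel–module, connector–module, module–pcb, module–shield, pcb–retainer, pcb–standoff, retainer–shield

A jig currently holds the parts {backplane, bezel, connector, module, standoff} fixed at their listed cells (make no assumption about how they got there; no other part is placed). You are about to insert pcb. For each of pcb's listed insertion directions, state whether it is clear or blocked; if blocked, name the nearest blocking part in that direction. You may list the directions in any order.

+y: clear

+y: ray from pcb(-1, 0) has no placed part ⇒ clear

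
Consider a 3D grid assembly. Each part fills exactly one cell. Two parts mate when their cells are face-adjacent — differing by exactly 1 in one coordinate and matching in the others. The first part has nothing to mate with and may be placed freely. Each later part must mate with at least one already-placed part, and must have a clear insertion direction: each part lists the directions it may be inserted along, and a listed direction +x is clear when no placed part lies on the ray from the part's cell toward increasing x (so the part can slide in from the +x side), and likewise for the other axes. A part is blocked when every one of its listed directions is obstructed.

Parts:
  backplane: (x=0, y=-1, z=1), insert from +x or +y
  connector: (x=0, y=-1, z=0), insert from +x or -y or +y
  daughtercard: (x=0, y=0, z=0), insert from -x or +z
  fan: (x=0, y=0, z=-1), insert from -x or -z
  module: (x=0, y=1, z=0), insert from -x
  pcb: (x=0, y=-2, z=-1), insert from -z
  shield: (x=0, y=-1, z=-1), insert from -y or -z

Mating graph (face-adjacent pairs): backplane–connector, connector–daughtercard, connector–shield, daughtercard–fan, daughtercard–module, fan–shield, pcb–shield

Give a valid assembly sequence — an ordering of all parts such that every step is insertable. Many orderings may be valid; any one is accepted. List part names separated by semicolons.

1. backplane@(0, -1, 1) [+x clear] — {backplane}
2. connector@(0, -1, 0) [+x clear] — {backplane, connector}
3. shield@(0, -1, -1) [-y clear] — {backplane, connector, shield}
4. daughtercard@(0, 0, 0) [-x clear] — {backplane, connector, daughtercard, shield}
5. module@(0, 1, 0) [-x clear] — {backplane, connector, daughtercard, module, shield}
6. pcb@(0, -2, -1) [-z clear] — {backplane, connector, daughtercard, module, pcb, shield}
7. fan@(0, 0, -1) [-x clear] — {backplane, connector, daughtercard, fan, module, pcb, shield}

backplane; connector; shield; daughtercard; module; pcb; fan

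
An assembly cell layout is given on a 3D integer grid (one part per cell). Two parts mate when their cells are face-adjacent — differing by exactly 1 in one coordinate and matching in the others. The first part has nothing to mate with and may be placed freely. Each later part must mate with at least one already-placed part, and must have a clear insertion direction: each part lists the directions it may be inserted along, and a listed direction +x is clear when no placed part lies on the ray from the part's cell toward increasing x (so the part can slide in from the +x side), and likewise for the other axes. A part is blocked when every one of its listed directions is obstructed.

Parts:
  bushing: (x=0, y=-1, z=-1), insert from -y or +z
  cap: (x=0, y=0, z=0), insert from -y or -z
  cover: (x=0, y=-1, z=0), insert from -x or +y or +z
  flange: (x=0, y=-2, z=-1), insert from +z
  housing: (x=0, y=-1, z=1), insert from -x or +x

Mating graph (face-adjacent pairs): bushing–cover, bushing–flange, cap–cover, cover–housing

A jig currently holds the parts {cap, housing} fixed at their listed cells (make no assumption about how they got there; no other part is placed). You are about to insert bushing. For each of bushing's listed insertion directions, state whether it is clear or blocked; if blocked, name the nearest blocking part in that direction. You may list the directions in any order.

+z: blocked by housing; -y: clear

-y: ray from bushing(0, -1, -1) has no placed part ⇒ clear
+z: nearest on ray is housing@(0, -1, 1) ⇒ blocked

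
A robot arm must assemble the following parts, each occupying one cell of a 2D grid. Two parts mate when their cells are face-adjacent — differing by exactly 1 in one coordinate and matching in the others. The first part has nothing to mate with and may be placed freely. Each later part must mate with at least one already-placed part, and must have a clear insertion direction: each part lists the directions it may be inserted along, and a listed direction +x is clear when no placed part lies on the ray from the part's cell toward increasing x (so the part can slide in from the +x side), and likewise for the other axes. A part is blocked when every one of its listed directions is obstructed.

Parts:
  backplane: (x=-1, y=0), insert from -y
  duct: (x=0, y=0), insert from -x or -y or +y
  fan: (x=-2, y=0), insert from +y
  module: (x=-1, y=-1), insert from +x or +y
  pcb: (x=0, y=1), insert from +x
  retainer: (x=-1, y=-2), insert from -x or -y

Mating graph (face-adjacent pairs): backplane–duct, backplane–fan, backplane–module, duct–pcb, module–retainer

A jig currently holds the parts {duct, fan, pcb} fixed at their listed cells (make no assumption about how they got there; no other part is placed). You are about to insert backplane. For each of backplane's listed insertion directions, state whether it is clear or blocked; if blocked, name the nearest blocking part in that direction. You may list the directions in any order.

-y: clear

-y: ray from backplane(-1, 0) has no placed part ⇒ clear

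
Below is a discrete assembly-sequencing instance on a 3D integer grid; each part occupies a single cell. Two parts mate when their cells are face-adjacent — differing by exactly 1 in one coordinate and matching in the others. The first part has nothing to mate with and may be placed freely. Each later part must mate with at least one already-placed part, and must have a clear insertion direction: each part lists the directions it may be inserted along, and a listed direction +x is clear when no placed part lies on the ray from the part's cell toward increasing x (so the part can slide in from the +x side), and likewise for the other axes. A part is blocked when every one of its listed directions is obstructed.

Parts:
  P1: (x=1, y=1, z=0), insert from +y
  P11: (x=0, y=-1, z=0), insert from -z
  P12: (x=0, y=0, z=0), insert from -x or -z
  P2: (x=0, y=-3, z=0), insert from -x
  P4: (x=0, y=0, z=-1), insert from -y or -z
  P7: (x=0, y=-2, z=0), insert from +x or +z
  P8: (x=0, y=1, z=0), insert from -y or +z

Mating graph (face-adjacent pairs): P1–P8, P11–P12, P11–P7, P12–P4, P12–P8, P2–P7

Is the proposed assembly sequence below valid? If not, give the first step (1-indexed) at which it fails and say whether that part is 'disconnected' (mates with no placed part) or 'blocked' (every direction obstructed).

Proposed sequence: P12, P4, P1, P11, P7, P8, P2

Invalid at step 3 (disconnected)

1. P12@(0, 0, 0) [-x clear] — {P12}
2. P4@(0, 0, -1) [-y clear] — {P12, P4}
3. P1@(1, 1, 0) — no placed neighbour ⇒ disconnected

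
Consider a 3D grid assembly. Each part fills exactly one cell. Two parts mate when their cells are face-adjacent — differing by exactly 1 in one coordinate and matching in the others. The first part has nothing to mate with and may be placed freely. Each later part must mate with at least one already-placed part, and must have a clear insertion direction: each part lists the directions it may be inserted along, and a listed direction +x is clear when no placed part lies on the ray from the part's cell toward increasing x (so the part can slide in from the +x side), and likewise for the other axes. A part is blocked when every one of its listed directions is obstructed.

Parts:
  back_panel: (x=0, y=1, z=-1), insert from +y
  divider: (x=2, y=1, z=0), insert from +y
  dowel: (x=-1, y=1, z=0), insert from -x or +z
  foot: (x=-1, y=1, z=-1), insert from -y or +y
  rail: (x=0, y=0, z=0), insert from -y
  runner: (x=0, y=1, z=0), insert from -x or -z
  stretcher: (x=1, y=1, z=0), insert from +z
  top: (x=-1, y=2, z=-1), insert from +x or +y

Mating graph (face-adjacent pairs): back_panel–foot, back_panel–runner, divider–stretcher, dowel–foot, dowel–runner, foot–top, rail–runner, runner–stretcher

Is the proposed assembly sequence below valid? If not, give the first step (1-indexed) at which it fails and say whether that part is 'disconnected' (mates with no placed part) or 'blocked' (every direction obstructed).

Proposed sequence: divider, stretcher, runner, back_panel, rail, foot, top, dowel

Valid

1. divider@(2, 1, 0) [+y clear] — {divider}
2. stretcher@(1, 1, 0) [+z clear] — {divider, stretcher}
3. runner@(0, 1, 0) [-x clear] — {divider, runner, stretcher}
4. back_panel@(0, 1, -1) [+y clear] — {back_panel, divider, runner, stretcher}
5. rail@(0, 0, 0) [-y clear] — {back_panel, divider, rail, runner, stretcher}
6. foot@(-1, 1, -1) [-y clear] — {back_panel, divider, foot, rail, runner, stretcher}
7. top@(-1, 2, -1) [+x clear] — {back_panel, divider, foot, rail, runner, stretcher, top}
8. dowel@(-1, 1, 0) [-x clear] — {back_panel, divider, dowel, foot, rail, runner, stretcher, top}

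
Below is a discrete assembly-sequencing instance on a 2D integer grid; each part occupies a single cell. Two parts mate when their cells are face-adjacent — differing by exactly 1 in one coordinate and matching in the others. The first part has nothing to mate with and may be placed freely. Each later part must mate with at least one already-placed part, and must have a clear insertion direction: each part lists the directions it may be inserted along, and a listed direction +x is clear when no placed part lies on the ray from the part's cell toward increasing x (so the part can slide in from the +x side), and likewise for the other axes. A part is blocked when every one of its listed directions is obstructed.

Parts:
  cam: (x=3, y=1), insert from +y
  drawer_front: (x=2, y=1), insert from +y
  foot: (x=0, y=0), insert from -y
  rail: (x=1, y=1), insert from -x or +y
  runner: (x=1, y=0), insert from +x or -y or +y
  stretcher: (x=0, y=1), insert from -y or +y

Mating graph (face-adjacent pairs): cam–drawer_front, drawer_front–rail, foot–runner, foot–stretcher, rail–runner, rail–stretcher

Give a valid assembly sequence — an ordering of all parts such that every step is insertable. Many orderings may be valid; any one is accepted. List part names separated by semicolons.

1. foot@(0, 0) [-y clear] — {foot}
2. runner@(1, 0) [+x clear] — {foot, runner}
3. stretcher@(0, 1) [+y clear] — {foot, runner, stretcher}
4. rail@(1, 1) [+y clear] — {foot, rail, runner, stretcher}
5. drawer_front@(2, 1) [+y clear] — {drawer_front, foot, rail, runner, stretcher}
6. cam@(3, 1) [+y clear] — {cam, drawer_front, foot, rail, runner, stretcher}

foot; runner; stretcher; rail; drawer_front; cam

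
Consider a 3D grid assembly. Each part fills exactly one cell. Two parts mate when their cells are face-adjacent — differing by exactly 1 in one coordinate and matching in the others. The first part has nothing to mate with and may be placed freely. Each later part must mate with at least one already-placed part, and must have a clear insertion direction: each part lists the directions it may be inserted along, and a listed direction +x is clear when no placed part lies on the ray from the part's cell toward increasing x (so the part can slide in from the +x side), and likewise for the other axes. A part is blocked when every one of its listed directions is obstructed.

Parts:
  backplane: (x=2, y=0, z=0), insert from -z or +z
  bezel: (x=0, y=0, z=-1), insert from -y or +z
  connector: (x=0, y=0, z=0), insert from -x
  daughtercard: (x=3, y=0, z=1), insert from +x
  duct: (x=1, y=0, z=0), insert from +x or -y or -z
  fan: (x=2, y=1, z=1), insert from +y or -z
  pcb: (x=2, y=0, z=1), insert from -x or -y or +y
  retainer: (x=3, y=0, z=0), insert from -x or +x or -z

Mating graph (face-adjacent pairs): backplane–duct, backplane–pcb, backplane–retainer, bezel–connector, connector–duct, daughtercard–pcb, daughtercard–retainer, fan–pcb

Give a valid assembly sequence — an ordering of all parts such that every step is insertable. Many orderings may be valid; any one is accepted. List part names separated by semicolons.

1. backplane@(2, 0, 0) [-z clear] — {backplane}
2. pcb@(2, 0, 1) [-x clear] — {backplane, pcb}
3. daughtercard@(3, 0, 1) [+x clear] — {backplane, daughtercard, pcb}
4. retainer@(3, 0, 0) [+x clear] — {backplane, daughtercard, pcb, retainer}
5. fan@(2, 1, 1) [+y clear] — {backplane, daughtercard, fan, pcb, retainer}
6. duct@(1, 0, 0) [-y clear] — {backplane, daughtercard, duct, fan, pcb, retainer}
7. connector@(0, 0, 0) [-x clear] — {backplane, connector, daughtercard, duct, fan, pcb, retainer}
8. bezel@(0, 0, -1) [-y clear] — {backplane, bezel, connector, daughtercard, duct, fan, pcb, retainer}

backplane; pcb; daughtercard; retainer; fan; duct; connector; bezel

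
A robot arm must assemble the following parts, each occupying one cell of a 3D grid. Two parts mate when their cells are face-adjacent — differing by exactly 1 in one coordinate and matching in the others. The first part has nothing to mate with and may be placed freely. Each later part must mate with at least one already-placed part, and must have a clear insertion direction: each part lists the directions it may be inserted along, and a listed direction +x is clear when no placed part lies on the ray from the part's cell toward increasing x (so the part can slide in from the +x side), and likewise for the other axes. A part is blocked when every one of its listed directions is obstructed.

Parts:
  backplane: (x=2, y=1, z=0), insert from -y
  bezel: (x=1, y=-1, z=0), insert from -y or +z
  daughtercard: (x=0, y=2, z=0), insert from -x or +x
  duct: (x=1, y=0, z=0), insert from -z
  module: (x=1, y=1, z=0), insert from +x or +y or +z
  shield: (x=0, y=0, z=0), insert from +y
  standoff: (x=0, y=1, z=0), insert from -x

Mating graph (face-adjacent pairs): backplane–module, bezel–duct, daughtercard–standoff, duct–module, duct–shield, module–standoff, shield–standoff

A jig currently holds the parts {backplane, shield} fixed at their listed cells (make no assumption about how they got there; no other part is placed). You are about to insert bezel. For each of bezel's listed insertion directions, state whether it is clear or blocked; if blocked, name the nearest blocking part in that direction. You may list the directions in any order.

+z: clear; -y: clear

-y: ray from bezel(1, -1, 0) has no placed part ⇒ clear
+z: ray from bezel(1, -1, 0) has no placed part ⇒ clear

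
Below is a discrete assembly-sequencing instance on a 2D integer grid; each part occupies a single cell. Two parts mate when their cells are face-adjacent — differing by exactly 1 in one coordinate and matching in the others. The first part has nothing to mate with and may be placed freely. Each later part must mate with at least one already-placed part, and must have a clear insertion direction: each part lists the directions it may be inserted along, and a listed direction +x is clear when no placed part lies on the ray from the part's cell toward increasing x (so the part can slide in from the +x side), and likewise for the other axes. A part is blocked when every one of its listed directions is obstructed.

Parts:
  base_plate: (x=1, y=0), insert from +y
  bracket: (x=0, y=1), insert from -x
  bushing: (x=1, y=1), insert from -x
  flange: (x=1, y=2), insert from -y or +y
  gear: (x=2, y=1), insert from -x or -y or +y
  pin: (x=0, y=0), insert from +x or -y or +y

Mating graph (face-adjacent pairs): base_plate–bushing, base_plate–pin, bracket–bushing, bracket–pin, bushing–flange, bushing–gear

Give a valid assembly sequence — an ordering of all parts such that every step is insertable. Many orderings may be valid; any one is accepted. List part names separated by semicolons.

1. base_plate@(1, 0) [+y clear] — {base_plate}
2. pin@(0, 0) [-y clear] — {base_plate, pin}
3. bushing@(1, 1) [-x clear] — {base_plate, bushing, pin}
4. flange@(1, 2) [+y clear] — {base_plate, bushing, flange, pin}
5. bracket@(0, 1) [-x clear] — {base_plate, bracket, bushing, flange, pin}
6. gear@(2, 1) [-y clear] — {base_plate, bracket, bushing, flange, gear, pin}

base_plate; pin; bushing; flange; bracket; gear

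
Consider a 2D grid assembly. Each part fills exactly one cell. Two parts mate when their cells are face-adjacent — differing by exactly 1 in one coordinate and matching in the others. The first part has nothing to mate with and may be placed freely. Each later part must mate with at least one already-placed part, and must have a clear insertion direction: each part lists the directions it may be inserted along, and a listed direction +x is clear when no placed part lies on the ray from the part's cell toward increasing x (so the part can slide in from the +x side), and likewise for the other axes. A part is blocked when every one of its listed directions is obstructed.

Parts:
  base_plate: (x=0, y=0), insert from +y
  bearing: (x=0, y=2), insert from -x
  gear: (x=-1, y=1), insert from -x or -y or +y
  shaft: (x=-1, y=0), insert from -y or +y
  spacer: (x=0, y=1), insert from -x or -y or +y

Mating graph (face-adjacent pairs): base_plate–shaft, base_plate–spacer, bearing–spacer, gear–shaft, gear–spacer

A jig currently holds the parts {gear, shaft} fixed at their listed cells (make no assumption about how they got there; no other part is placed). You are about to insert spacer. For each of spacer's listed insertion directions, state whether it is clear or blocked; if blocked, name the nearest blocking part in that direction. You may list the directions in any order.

+y: clear; -x: blocked by gear; -y: clear

-x: nearest on ray is gear@(-1, 1) ⇒ blocked
-y: ray from spacer(0, 1) has no placed part ⇒ clear
+y: ray from spacer(0, 1) has no placed part ⇒ clear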